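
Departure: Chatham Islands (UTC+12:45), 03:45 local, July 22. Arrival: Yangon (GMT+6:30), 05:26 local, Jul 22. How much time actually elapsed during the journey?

Departure in UTC: 03:45 − 12:45 = 15:00 on Jul 21.
Arrival in UTC: 05:26 − 6:30 = 22:56 on Jul 21.
Elapsed = 22:56 − 15:00 = 7 hours 56 minutes.

7 hours 56 minutes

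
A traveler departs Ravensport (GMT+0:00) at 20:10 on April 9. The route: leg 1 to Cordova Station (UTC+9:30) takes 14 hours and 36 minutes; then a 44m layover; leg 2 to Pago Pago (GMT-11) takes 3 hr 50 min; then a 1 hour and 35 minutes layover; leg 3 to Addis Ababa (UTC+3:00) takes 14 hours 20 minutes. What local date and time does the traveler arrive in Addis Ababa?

10:15 on April 11

Ravensport is at UTC+0, so departure is already 20:10 UTC on Apr 9.
Add 14 hours and 36 minutes leg 1 → 10:46 UTC (Apr 10).
Add 44 minutes layover in Cordova Station → 11:30 UTC.
Add 3 hours and 50 minutes leg 2 → 15:20 UTC.
Add 1 hour and 35 minutes layover in Pago Pago → 16:55 UTC.
Add 14 hours 20 minutes leg 3 → 07:15 UTC (Apr 11).
Addis Ababa is UTC+3:00, so local arrival = 07:15 + 3:00 = 10:15 on Apr 11.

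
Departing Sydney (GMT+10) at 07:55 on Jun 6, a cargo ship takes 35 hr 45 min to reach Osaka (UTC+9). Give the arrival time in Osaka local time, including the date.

18:40 on June 7

Osaka is 1:00 behind Sydney.
After 35 hours 45 minutes it is 19:40 (Jun 7) in Sydney.
Shift by the zone difference: 19:40 − 1:00 = 18:40 on Jun 7 in Osaka.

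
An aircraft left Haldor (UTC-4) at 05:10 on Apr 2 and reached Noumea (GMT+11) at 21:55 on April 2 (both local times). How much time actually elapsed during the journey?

Departure in UTC: 05:10 + 4:00 = 09:10 on Apr 2.
Arrival in UTC: 21:55 − 11:00 = 10:55 on Apr 2.
Elapsed = 10:55 − 09:10 = 1 hour 45 minutes.

1 hour 45 minutes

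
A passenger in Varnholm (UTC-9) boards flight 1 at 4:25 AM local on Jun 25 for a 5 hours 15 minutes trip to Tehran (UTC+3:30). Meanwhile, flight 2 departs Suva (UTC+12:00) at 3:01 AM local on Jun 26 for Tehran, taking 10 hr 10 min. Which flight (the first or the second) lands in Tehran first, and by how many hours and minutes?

the first, by 6 hours 31 minutes

Flight 1 in UTC: 4:25 AM + 9:00 = 1:25 PM on Jun 25.
+5 hours 15 minutes → arrive 6:40 PM UTC on Jun 25.
Flight 2 in UTC: 3:01 AM − 12:00 = 3:01 PM on Jun 25.
+10 hours 10 minutes → arrive 1:11 AM UTC on Jun 26.
Flight 1 lands earlier by 6 hours 31 minutes.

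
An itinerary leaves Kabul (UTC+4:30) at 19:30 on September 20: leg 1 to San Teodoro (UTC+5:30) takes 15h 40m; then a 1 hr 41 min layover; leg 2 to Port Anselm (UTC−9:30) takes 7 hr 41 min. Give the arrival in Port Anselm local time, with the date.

06:32 on Sep 21

Convert departure to UTC: 19:30 − 4:30 = 15:00 UTC on Sep 20.
Add 15 hours 40 minutes leg 1 → 06:40 UTC (Sep 21).
Add 1 hour 41 minutes layover in San Teodoro → 08:21 UTC.
Add 7 hours and 41 minutes leg 2 → 16:02 UTC.
Port Anselm is UTC−9:30, so local arrival = 16:02 − 9:30 = 06:32 on Sep 21.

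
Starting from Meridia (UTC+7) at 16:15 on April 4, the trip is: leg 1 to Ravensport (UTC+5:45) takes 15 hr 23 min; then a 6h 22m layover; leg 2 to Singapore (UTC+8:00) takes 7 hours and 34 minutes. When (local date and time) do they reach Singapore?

22:34 on Apr 5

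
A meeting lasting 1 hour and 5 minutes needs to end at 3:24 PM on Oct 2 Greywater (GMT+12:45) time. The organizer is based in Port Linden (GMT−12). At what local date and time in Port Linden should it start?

Target end time in UTC: 3:24 PM − 12:45 = 2:39 AM on Oct 2.
Subtract 1 hour and 5 minutes → start 1:34 AM UTC on Oct 2.
Port Linden is UTC−12:00: 1:34 AM − 12:00 = 1:34 PM on Oct 1.

1:34 PM on Oct 1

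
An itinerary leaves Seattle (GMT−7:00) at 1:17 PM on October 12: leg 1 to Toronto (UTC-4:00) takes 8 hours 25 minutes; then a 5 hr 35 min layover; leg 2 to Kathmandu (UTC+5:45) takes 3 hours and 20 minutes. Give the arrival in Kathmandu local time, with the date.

Convert departure to UTC: 1:17 PM + 7:00 = 8:17 PM UTC on Oct 12.
Add 8 hours 25 minutes leg 1 → 4:42 AM UTC (Oct 13).
Add 5 hours and 35 minutes layover in Toronto → 10:17 AM UTC.
Add 3 hours 20 minutes leg 2 → 1:37 PM UTC.
Kathmandu is UTC+5:45, so local arrival = 1:37 PM + 5:45 = 7:22 PM on Oct 13.

7:22 PM on October 13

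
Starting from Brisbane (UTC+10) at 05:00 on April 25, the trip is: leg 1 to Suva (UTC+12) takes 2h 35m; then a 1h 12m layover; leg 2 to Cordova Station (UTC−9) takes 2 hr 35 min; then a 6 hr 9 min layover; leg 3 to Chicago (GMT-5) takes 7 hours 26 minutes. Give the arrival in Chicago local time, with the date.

Convert departure to UTC: 05:00 − 10:00 = 19:00 UTC on Apr 24.
Add 2 hours and 35 minutes leg 1 → 21:35 UTC.
Add 1 hour and 12 minutes layover in Suva → 22:47 UTC.
Add 2 hours and 35 minutes leg 2 → 01:22 UTC (Apr 25).
Add 6 hours 9 minutes layover in Cordova Station → 07:31 UTC.
Add 7 hours and 26 minutes leg 3 → 14:57 UTC.
Chicago is UTC−5:00, so local arrival = 14:57 − 5:00 = 09:57 on Apr 25.

09:57 on April 25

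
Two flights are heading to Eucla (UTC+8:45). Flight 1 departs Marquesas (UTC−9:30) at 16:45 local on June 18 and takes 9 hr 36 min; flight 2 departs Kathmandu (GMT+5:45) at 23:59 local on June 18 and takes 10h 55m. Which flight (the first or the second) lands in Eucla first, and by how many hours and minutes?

the second, by 6 hours 42 minutes

Flight 1 in UTC: 16:45 + 9:30 = 02:15 on Jun 19.
+9 hours and 36 minutes → arrive 11:51 UTC on Jun 19.
Flight 2 in UTC: 23:59 − 5:45 = 18:14 on Jun 18.
+10 hours 55 minutes → arrive 05:09 UTC on Jun 19.
Flight 2 lands earlier by 6 hours 42 minutes.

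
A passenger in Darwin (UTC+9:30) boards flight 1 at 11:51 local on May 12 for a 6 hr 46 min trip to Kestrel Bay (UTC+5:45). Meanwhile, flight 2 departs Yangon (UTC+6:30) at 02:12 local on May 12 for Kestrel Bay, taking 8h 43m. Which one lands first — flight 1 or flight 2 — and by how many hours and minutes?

the second, by 4 hours 42 minutes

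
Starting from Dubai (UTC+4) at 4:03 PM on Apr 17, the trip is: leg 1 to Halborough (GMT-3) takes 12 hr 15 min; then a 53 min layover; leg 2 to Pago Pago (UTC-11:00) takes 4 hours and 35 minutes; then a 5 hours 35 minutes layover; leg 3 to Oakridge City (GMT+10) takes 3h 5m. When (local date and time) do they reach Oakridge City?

12:26 AM on April 19

Convert departure to UTC: 4:03 PM − 4:00 = 12:03 PM UTC on Apr 17.
Add 12 hours and 15 minutes leg 1 → 12:18 AM UTC (Apr 18).
Add 53 minutes layover in Halborough → 1:11 AM UTC.
Add 4 hours and 35 minutes leg 2 → 5:46 AM UTC.
Add 5 hours 35 minutes layover in Pago Pago → 11:21 AM UTC.
Add 3 hours and 5 minutes leg 3 → 2:26 PM UTC.
Oakridge City is UTC+10:00, so local arrival = 2:26 PM + 10:00 = 12:26 AM on Apr 19.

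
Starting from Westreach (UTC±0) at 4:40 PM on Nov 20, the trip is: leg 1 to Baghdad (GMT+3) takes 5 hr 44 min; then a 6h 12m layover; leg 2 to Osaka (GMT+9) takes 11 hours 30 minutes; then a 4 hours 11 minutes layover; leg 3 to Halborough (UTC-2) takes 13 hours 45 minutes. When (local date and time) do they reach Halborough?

8:02 AM on November 22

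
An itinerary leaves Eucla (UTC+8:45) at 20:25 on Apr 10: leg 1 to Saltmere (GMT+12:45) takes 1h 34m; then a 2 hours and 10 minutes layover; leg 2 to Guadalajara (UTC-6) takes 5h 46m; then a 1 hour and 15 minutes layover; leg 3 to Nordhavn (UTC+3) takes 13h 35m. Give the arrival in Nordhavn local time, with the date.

Convert departure to UTC: 20:25 − 8:45 = 11:40 UTC on Apr 10.
Add 1 hour and 34 minutes leg 1 → 13:14 UTC.
Add 2 hours and 10 minutes layover in Saltmere → 15:24 UTC.
Add 5 hours and 46 minutes leg 2 → 21:10 UTC.
Add 1 hour and 15 minutes layover in Guadalajara → 22:25 UTC.
Add 13 hours 35 minutes leg 3 → 12:00 UTC (Apr 11).
Nordhavn is UTC+3:00, so local arrival = 12:00 + 3:00 = 15:00 on Apr 11.

15:00 on April 11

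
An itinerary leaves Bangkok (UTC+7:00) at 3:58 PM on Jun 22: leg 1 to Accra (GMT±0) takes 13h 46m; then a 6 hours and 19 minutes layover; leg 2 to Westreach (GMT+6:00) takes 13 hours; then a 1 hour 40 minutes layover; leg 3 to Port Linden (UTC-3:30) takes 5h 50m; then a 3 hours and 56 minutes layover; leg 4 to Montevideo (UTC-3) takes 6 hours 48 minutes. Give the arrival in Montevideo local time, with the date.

9:17 AM on Jun 24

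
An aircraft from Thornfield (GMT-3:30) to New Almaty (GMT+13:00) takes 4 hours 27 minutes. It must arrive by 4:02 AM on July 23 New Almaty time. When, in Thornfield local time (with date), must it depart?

7:05 AM on Jul 22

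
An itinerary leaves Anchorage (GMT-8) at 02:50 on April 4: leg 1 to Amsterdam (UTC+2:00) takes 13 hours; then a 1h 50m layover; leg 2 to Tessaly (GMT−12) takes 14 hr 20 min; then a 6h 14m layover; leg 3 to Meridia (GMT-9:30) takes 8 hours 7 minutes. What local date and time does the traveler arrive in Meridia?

20:51 on April 5

Convert departure to UTC: 02:50 + 8:00 = 10:50 UTC on Apr 4.
Add 13 hours leg 1 → 23:50 UTC.
Add 1 hour and 50 minutes layover in Amsterdam → 01:40 UTC (Apr 5).
Add 14 hours 20 minutes leg 2 → 16:00 UTC.
Add 6 hours and 14 minutes layover in Tessaly → 22:14 UTC.
Add 8 hours and 7 minutes leg 3 → 06:21 UTC (Apr 6).
Meridia is UTC−9:30, so local arrival = 06:21 − 9:30 = 20:51 on Apr 5.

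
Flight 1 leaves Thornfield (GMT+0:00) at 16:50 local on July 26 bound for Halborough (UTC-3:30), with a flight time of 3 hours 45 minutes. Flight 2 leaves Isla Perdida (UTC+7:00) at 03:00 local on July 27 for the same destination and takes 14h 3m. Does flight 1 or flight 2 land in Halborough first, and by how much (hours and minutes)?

the first, by 13 hours 28 minutes

Flight 1 departs at 16:50 UTC (Jul 26).
+3 hours and 45 minutes → arrive 20:35 UTC on Jul 26.
Flight 2 in UTC: 03:00 − 7:00 = 20:00 on Jul 26.
+14 hours and 3 minutes → arrive 10:03 UTC on Jul 27.
Flight 1 lands earlier by 13 hours 28 minutes.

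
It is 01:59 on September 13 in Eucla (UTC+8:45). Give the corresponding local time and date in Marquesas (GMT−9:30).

07:44 on September 12

In UTC: 01:59 − 8:45 = 17:14 on Sep 12.
Marquesas is UTC−9:30: 17:14 − 9:30 = 07:44 on Sep 12.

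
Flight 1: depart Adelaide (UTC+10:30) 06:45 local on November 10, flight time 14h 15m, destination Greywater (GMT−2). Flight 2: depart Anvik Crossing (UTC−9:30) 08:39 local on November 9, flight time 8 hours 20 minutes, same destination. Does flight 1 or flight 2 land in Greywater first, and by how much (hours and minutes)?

the second, by 8 hours 1 minute

Flight 1 in UTC: 06:45 − 10:30 = 20:15 on Nov 9.
+14 hours and 15 minutes → arrive 10:30 UTC on Nov 10.
Flight 2 in UTC: 08:39 + 9:30 = 18:09 on Nov 9.
+8 hours 20 minutes → arrive 02:29 UTC on Nov 10.
Flight 2 lands earlier by 8 hours 1 minute.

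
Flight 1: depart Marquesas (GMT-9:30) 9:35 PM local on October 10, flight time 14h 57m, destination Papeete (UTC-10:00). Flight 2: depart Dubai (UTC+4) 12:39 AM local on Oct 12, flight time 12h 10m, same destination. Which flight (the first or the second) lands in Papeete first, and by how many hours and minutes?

the first, by 10 hours 47 minutes

Flight 1 in UTC: 9:35 PM + 9:30 = 7:05 AM on Oct 11.
+14 hours 57 minutes → arrive 10:02 PM UTC on Oct 11.
Flight 2 in UTC: 12:39 AM − 4:00 = 8:39 PM on Oct 11.
+12 hours 10 minutes → arrive 8:49 AM UTC on Oct 12.
Flight 1 lands earlier by 10 hours 47 minutes.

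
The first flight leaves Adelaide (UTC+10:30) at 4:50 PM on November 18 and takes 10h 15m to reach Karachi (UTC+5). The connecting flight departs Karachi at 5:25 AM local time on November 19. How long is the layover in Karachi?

Convert departure to UTC: 4:50 PM − 10:30 = 6:20 AM UTC on Nov 18.
Add 10 hours and 15 minutes flight time → 4:35 PM UTC.
Karachi is UTC+5:00, so local arrival = 4:35 PM + 5:00 = 9:35 PM on Nov 18.
Layover = 5:25 AM − 9:35 PM (+1 day) = 7 hours 50 minutes.

7 hours 50 minutes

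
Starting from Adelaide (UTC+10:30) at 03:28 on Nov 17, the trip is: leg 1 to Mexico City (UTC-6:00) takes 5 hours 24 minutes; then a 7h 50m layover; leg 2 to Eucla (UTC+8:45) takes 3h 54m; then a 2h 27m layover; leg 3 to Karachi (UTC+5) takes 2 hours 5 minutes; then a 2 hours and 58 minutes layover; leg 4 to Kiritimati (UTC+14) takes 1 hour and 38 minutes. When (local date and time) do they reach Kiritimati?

Convert departure to UTC: 03:28 − 10:30 = 16:58 UTC on Nov 16.
Add 5 hours and 24 minutes leg 1 → 22:22 UTC.
Add 7 hours and 50 minutes layover in Mexico City → 06:12 UTC (Nov 17).
Add 3 hours 54 minutes leg 2 → 10:06 UTC.
Add 2 hours 27 minutes layover in Eucla → 12:33 UTC.
Add 2 hours and 5 minutes leg 3 → 14:38 UTC.
Add 2 hours and 58 minutes layover in Karachi → 17:36 UTC.
Add 1 hour 38 minutes leg 4 → 19:14 UTC.
Kiritimati is UTC+14:00, so local arrival = 19:14 + 14:00 = 09:14 on Nov 18.

09:14 on Nov 18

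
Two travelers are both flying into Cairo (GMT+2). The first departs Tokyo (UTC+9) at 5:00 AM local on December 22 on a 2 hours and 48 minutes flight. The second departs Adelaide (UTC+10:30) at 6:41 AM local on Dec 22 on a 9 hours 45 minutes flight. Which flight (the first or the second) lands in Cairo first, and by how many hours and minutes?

the first, by 7 hours 8 minutes

Flight 1 in UTC: 5:00 AM − 9:00 = 8:00 PM on Dec 21.
+2 hours and 48 minutes → arrive 10:48 PM UTC on Dec 21.
Flight 2 in UTC: 6:41 AM − 10:30 = 8:11 PM on Dec 21.
+9 hours 45 minutes → arrive 5:56 AM UTC on Dec 22.
Flight 1 lands earlier by 7 hours 8 minutes.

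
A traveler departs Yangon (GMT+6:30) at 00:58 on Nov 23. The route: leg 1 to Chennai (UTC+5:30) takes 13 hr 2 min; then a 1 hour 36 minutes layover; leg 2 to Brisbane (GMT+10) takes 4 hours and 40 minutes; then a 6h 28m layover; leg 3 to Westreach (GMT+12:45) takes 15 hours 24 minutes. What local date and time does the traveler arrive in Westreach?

Convert departure to UTC: 00:58 − 6:30 = 18:28 UTC on Nov 22.
Add 13 hours and 2 minutes leg 1 → 07:30 UTC (Nov 23).
Add 1 hour and 36 minutes layover in Chennai → 09:06 UTC.
Add 4 hours and 40 minutes leg 2 → 13:46 UTC.
Add 6 hours and 28 minutes layover in Brisbane → 20:14 UTC.
Add 15 hours 24 minutes leg 3 → 11:38 UTC (Nov 24).
Westreach is UTC+12:45, so local arrival = 11:38 + 12:45 = 00:23 on Nov 25.

00:23 on November 25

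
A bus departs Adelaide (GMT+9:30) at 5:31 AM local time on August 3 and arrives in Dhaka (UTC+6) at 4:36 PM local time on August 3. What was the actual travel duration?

Departure in UTC: 5:31 AM − 9:30 = 8:01 PM on Aug 2.
Arrival in UTC: 4:36 PM − 6:00 = 10:36 AM on Aug 3.
Elapsed = 10:36 AM − 8:01 PM (+1 day) = 14 hours 35 minutes.

14 hours 35 minutes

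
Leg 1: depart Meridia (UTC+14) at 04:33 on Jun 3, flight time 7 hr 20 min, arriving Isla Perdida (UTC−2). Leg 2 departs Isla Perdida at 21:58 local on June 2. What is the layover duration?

2 hours 5 minutes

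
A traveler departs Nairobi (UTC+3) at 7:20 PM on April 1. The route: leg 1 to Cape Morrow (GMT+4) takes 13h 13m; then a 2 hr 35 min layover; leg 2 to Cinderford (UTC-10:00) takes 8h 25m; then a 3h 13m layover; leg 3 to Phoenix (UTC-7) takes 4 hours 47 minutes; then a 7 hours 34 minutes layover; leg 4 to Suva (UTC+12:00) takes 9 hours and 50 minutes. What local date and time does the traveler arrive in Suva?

5:57 AM on Apr 4

Convert departure to UTC: 7:20 PM − 3:00 = 4:20 PM UTC on Apr 1.
Add 13 hours 13 minutes leg 1 → 5:33 AM UTC (Apr 2).
Add 2 hours 35 minutes layover in Cape Morrow → 8:08 AM UTC.
Add 8 hours and 25 minutes leg 2 → 4:33 PM UTC.
Add 3 hours 13 minutes layover in Cinderford → 7:46 PM UTC.
Add 4 hours 47 minutes leg 3 → 12:33 AM UTC (Apr 3).
Add 7 hours 34 minutes layover in Phoenix → 8:07 AM UTC.
Add 9 hours and 50 minutes leg 4 → 5:57 PM UTC.
Suva is UTC+12:00, so local arrival = 5:57 PM + 12:00 = 5:57 AM on Apr 4.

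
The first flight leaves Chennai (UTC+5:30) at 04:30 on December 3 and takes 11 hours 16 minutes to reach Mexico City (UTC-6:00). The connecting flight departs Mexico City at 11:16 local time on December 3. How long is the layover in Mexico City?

Convert departure to UTC: 04:30 − 5:30 = 23:00 UTC on Dec 2.
Add 11 hours 16 minutes flight time → 10:16 UTC (Dec 3).
Mexico City is UTC−6:00, so local arrival = 10:16 − 6:00 = 04:16 on Dec 3.
Layover = 11:16 − 04:16 = 7 hours.

7 hours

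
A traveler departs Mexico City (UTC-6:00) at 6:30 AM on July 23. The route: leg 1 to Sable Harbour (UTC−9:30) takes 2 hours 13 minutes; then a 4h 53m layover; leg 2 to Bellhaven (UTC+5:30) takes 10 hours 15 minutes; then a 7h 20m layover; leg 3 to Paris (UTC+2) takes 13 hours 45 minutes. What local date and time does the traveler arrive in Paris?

4:56 AM on July 25

Convert departure to UTC: 6:30 AM + 6:00 = 12:30 PM UTC on Jul 23.
Add 2 hours and 13 minutes leg 1 → 2:43 PM UTC.
Add 4 hours and 53 minutes layover in Sable Harbour → 7:36 PM UTC.
Add 10 hours 15 minutes leg 2 → 5:51 AM UTC (Jul 24).
Add 7 hours and 20 minutes layover in Bellhaven → 1:11 PM UTC.
Add 13 hours 45 minutes leg 3 → 2:56 AM UTC (Jul 25).
Paris is UTC+2:00, so local arrival = 2:56 AM + 2:00 = 4:56 AM on Jul 25.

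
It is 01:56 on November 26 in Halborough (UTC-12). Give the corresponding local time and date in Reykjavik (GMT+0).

13:56 on November 26

In UTC: 01:56 + 12:00 = 13:56 on Nov 26.
Reykjavik is UTC+0, so it is 13:56 on Nov 26.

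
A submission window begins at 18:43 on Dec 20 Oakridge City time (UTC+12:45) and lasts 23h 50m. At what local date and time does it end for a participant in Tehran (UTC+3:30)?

09:18 on Dec 21

Tehran is 9:15 behind Oakridge City.
After 23 hours and 50 minutes it is 18:33 (Dec 21) in Oakridge City.
Shift by the zone difference: 18:33 − 9:15 = 09:18 on Dec 21 in Tehran.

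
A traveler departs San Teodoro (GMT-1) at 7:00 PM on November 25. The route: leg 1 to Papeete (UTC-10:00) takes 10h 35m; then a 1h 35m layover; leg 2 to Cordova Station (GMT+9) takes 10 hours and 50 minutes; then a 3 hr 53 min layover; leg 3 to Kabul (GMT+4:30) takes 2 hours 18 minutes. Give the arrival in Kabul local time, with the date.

5:41 AM on Nov 27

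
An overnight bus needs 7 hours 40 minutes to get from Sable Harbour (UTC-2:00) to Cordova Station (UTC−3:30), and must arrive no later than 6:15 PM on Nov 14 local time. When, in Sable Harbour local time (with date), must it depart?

Target arrival in UTC: 6:15 PM + 3:30 = 9:45 PM on Nov 14.
Subtract 7 hours and 40 minutes → departure 2:05 PM UTC on Nov 14.
Sable Harbour is UTC−2:00: 2:05 PM − 2:00 = 12:05 PM on Nov 14.

12:05 PM on November 14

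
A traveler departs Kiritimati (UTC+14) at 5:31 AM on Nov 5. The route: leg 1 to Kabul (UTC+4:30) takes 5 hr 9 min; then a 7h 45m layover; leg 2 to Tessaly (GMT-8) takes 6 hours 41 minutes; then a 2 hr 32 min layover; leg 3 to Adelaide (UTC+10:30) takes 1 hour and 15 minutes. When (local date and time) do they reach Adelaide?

Convert departure to UTC: 5:31 AM − 14:00 = 3:31 PM UTC on Nov 4.
Add 5 hours and 9 minutes leg 1 → 8:40 PM UTC.
Add 7 hours 45 minutes layover in Kabul → 4:25 AM UTC (Nov 5).
Add 6 hours 41 minutes leg 2 → 11:06 AM UTC.
Add 2 hours 32 minutes layover in Tessaly → 1:38 PM UTC.
Add 1 hour 15 minutes leg 3 → 2:53 PM UTC.
Adelaide is UTC+10:30, so local arrival = 2:53 PM + 10:30 = 1:23 AM on Nov 6.

1:23 AM on Nov 6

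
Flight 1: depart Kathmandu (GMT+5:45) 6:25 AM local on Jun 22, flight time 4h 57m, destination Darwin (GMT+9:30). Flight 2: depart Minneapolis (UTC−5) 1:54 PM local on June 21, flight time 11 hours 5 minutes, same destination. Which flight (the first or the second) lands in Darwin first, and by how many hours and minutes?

Flight 1 in UTC: 6:25 AM − 5:45 = 12:40 AM on Jun 22.
+4 hours and 57 minutes → arrive 5:37 AM UTC on Jun 22.
Flight 2 in UTC: 1:54 PM + 5:00 = 6:54 PM on Jun 21.
+11 hours and 5 minutes → arrive 5:59 AM UTC on Jun 22.
Flight 1 lands earlier by 22 minutes.

the first, by 22 minutes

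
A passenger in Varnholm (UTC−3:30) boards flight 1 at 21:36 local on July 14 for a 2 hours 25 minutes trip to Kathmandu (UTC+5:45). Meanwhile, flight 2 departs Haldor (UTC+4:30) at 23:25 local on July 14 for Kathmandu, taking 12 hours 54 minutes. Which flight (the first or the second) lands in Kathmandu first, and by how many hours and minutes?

Flight 1 in UTC: 21:36 + 3:30 = 01:06 on Jul 15.
+2 hours and 25 minutes → arrive 03:31 UTC on Jul 15.
Flight 2 in UTC: 23:25 − 4:30 = 18:55 on Jul 14.
+12 hours and 54 minutes → arrive 07:49 UTC on Jul 15.
Flight 1 lands earlier by 4 hours 18 minutes.

the first, by 4 hours 18 minutes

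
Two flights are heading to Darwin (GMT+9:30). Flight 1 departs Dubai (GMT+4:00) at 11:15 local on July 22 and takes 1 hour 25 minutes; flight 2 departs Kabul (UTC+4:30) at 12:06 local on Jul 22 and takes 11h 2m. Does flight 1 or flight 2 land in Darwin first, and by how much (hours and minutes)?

the first, by 9 hours 58 minutes

Flight 1 in UTC: 11:15 − 4:00 = 07:15 on Jul 22.
+1 hour and 25 minutes → arrive 08:40 UTC on Jul 22.
Flight 2 in UTC: 12:06 − 4:30 = 07:36 on Jul 22.
+11 hours and 2 minutes → arrive 18:38 UTC on Jul 22.
Flight 1 lands earlier by 9 hours 58 minutes.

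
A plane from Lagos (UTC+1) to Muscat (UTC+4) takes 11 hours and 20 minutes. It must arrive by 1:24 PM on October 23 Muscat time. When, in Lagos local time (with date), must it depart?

11:04 PM on October 22

Target arrival in UTC: 1:24 PM − 4:00 = 9:24 AM on Oct 23.
Subtract 11 hours 20 minutes → departure 10:04 PM UTC on Oct 22.
Lagos is UTC+1:00: 10:04 PM + 1:00 = 11:04 PM on Oct 22.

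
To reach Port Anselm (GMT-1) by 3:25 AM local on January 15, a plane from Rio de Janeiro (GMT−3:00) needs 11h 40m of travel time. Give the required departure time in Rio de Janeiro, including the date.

1:45 PM on Jan 14

Target arrival in UTC: 3:25 AM + 1:00 = 4:25 AM on Jan 15.
Subtract 11 hours and 40 minutes → departure 4:45 PM UTC on Jan 14.
Rio de Janeiro is UTC−3:00: 4:45 PM − 3:00 = 1:45 PM on Jan 14.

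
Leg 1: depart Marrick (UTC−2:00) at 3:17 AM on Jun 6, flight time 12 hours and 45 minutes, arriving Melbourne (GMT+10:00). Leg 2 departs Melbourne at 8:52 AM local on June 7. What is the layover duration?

Convert departure to UTC: 3:17 AM + 2:00 = 5:17 AM UTC on Jun 6.
Add 12 hours 45 minutes flight time → 6:02 PM UTC.
Melbourne is UTC+10:00, so local arrival = 6:02 PM + 10:00 = 4:02 AM on Jun 7.
Layover = 8:52 AM − 4:02 AM = 4 hours 50 minutes.

4 hours 50 minutes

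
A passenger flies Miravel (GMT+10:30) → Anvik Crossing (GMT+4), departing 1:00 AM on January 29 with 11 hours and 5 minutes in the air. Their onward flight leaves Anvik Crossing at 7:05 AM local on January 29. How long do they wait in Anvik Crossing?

Convert departure to UTC: 1:00 AM − 10:30 = 2:30 PM UTC on Jan 28.
Add 11 hours and 5 minutes flight time → 1:35 AM UTC (Jan 29).
Anvik Crossing is UTC+4:00, so local arrival = 1:35 AM + 4:00 = 5:35 AM on Jan 29.
Layover = 7:05 AM − 5:35 AM = 1 hour 30 minutes.

1 hour 30 minutes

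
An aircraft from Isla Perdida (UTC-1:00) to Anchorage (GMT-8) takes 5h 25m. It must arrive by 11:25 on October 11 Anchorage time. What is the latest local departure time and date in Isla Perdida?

Target arrival in UTC: 11:25 + 8:00 = 19:25 on Oct 11.
Subtract 5 hours and 25 minutes → departure 14:00 UTC on Oct 11.
Isla Perdida is UTC−1:00: 14:00 − 1:00 = 13:00 on Oct 11.

13:00 on Oct 11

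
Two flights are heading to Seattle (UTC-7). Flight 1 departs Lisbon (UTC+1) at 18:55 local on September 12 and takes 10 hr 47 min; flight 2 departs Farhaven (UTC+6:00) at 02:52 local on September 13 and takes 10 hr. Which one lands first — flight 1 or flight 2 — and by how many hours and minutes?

the first, by 2 hours 10 minutes

Flight 1 in UTC: 18:55 − 1:00 = 17:55 on Sep 12.
+10 hours and 47 minutes → arrive 04:42 UTC on Sep 13.
Flight 2 in UTC: 02:52 − 6:00 = 20:52 on Sep 12.
+10 hours → arrive 06:52 UTC on Sep 13.
Flight 1 lands earlier by 2 hours 10 minutes.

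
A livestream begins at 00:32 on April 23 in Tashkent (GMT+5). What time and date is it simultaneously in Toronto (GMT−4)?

In UTC: 00:32 − 5:00 = 19:32 on Apr 22.
Toronto is UTC−4:00: 19:32 − 4:00 = 15:32 on Apr 22.

15:32 on April 22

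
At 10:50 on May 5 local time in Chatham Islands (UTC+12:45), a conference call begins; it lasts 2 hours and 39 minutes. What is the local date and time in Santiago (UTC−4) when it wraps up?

Santiago is 16:45 behind Chatham Islands.
After 2 hours 39 minutes it is 13:29 in Chatham Islands.
Shift by the zone difference: 13:29 − 16:45 = 20:44 on May 4 in Santiago.

20:44 on May 4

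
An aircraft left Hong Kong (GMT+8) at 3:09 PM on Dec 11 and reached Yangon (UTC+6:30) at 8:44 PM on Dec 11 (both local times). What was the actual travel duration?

7 hours 5 minutes

Yangon is 1:30 behind Hong Kong.
Clock-face elapsed time (ignoring zones) is 5 hours 35 minutes.
Actual elapsed = 5 hours 35 minutes + 1:30 = 7 hours 5 minutes.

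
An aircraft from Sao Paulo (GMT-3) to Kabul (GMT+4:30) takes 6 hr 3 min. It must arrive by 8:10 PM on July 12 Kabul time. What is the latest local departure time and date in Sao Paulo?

6:37 AM on July 12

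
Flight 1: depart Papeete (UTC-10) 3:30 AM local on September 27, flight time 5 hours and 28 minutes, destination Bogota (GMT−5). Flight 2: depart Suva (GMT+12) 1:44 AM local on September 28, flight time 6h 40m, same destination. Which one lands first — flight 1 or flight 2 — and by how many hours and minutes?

the first, by 1 hour 26 minutes

Flight 1 in UTC: 3:30 AM + 10:00 = 1:30 PM on Sep 27.
+5 hours and 28 minutes → arrive 6:58 PM UTC on Sep 27.
Flight 2 in UTC: 1:44 AM − 12:00 = 1:44 PM on Sep 27.
+6 hours 40 minutes → arrive 8:24 PM UTC on Sep 27.
Flight 1 lands earlier by 1 hour 26 minutes.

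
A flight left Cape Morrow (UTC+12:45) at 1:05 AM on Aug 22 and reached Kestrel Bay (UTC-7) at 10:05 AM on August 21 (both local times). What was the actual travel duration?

Departure in UTC: 1:05 AM − 12:45 = 12:20 PM on Aug 21.
Arrival in UTC: 10:05 AM + 7:00 = 5:05 PM on Aug 21.
Elapsed = 5:05 PM − 12:20 PM = 4 hours 45 minutes.

4 hours 45 minutes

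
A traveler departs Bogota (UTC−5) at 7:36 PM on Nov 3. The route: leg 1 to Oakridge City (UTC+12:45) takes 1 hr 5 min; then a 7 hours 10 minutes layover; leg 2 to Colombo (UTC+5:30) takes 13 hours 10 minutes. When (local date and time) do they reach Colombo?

Convert departure to UTC: 7:36 PM + 5:00 = 12:36 AM UTC on Nov 4.
Add 1 hour and 5 minutes leg 1 → 1:41 AM UTC.
Add 7 hours and 10 minutes layover in Oakridge City → 8:51 AM UTC.
Add 13 hours 10 minutes leg 2 → 10:01 PM UTC.
Colombo is UTC+5:30, so local arrival = 10:01 PM + 5:30 = 3:31 AM on Nov 5.

3:31 AM on November 5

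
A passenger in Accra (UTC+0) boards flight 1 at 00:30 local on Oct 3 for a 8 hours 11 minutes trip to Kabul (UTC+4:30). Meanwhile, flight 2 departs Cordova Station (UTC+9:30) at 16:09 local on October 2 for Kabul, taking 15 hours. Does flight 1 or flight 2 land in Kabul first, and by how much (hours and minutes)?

the second, by 11 hours 2 minutes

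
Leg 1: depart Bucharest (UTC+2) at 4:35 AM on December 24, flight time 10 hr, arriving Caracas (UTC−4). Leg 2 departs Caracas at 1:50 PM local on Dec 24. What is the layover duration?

Convert departure to UTC: 4:35 AM − 2:00 = 2:35 AM UTC on Dec 24.
Add 10 hours flight time → 12:35 PM UTC.
Caracas is UTC−4:00, so local arrival = 12:35 PM − 4:00 = 8:35 AM on Dec 24.
Layover = 1:50 PM − 8:35 AM = 5 hours 15 minutes.

5 hours 15 minutes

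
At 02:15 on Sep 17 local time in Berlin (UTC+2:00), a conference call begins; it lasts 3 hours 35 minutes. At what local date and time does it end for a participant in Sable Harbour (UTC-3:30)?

00:20 on Sep 17

Convert start to UTC: 02:15 − 2:00 = 00:15 UTC on Sep 17.
Add 3 hours and 35 minutes duration → 03:50 UTC.
Sable Harbour is UTC−3:30, so local end time = 03:50 − 3:30 = 00:20 on Sep 17.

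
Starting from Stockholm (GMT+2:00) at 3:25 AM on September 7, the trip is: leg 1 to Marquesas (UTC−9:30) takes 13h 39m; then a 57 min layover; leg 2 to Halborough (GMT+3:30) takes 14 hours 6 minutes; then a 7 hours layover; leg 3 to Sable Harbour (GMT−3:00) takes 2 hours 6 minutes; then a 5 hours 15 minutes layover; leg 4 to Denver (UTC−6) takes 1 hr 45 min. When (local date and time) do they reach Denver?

4:13 PM on Sep 8

Convert departure to UTC: 3:25 AM − 2:00 = 1:25 AM UTC on Sep 7.
Add 13 hours and 39 minutes leg 1 → 3:04 PM UTC.
Add 57 minutes layover in Marquesas → 4:01 PM UTC.
Add 14 hours and 6 minutes leg 2 → 6:07 AM UTC (Sep 8).
Add 7 hours layover in Halborough → 1:07 PM UTC.
Add 2 hours and 6 minutes leg 3 → 3:13 PM UTC.
Add 5 hours 15 minutes layover in Sable Harbour → 8:28 PM UTC.
Add 1 hour and 45 minutes leg 4 → 10:13 PM UTC.
Denver is UTC−6:00, so local arrival = 10:13 PM − 6:00 = 4:13 PM on Sep 8.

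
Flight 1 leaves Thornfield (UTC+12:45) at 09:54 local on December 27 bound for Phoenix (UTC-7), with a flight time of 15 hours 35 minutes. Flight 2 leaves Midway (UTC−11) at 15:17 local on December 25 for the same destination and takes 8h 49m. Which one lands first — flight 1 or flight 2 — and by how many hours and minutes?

the second, by 25 hours 38 minutes

Flight 1 in UTC: 09:54 − 12:45 = 21:09 on Dec 26.
+15 hours and 35 minutes → arrive 12:44 UTC on Dec 27.
Flight 2 in UTC: 15:17 + 11:00 = 02:17 on Dec 26.
+8 hours 49 minutes → arrive 11:06 UTC on Dec 26.
Flight 2 lands earlier by 25 hours 38 minutes.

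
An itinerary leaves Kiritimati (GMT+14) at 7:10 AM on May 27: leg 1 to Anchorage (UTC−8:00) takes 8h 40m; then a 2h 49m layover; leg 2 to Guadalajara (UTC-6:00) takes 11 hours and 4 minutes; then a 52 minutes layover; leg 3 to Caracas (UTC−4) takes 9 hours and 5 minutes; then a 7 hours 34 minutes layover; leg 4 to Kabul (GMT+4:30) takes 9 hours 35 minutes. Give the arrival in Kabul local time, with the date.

11:19 PM on May 28

Convert departure to UTC: 7:10 AM − 14:00 = 5:10 PM UTC on May 26.
Add 8 hours 40 minutes leg 1 → 1:50 AM UTC (May 27).
Add 2 hours and 49 minutes layover in Anchorage → 4:39 AM UTC.
Add 11 hours 4 minutes leg 2 → 3:43 PM UTC.
Add 52 minutes layover in Guadalajara → 4:35 PM UTC.
Add 9 hours and 5 minutes leg 3 → 1:40 AM UTC (May 28).
Add 7 hours and 34 minutes layover in Caracas → 9:14 AM UTC.
Add 9 hours 35 minutes leg 4 → 6:49 PM UTC.
Kabul is UTC+4:30, so local arrival = 6:49 PM + 4:30 = 11:19 PM on May 28.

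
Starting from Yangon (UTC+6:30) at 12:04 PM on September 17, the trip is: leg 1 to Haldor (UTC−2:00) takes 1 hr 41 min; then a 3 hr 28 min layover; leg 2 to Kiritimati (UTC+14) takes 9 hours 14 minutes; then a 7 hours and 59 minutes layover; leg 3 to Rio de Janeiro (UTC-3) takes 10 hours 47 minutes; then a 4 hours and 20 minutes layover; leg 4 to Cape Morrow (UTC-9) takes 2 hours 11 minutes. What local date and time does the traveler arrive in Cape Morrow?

12:14 PM on September 18

Convert departure to UTC: 12:04 PM − 6:30 = 5:34 AM UTC on Sep 17.
Add 1 hour 41 minutes leg 1 → 7:15 AM UTC.
Add 3 hours 28 minutes layover in Haldor → 10:43 AM UTC.
Add 9 hours and 14 minutes leg 2 → 7:57 PM UTC.
Add 7 hours 59 minutes layover in Kiritimati → 3:56 AM UTC (Sep 18).
Add 10 hours 47 minutes leg 3 → 2:43 PM UTC.
Add 4 hours 20 minutes layover in Rio de Janeiro → 7:03 PM UTC.
Add 2 hours and 11 minutes leg 4 → 9:14 PM UTC.
Cape Morrow is UTC−9:00, so local arrival = 9:14 PM − 9:00 = 12:14 PM on Sep 18.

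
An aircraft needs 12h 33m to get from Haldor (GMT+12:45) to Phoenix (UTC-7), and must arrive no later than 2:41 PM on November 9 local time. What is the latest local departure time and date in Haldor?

9:53 PM on November 9

Target arrival in UTC: 2:41 PM + 7:00 = 9:41 PM on Nov 9.
Subtract 12 hours and 33 minutes → departure 9:08 AM UTC on Nov 9.
Haldor is UTC+12:45: 9:08 AM + 12:45 = 9:53 PM on Nov 9.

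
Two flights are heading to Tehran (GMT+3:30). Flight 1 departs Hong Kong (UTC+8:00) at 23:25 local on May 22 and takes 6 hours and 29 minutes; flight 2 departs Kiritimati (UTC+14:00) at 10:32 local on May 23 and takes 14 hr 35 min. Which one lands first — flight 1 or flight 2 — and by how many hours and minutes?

the first, by 13 hours 13 minutes

Flight 1 in UTC: 23:25 − 8:00 = 15:25 on May 22.
+6 hours 29 minutes → arrive 21:54 UTC on May 22.
Flight 2 in UTC: 10:32 − 14:00 = 20:32 on May 22.
+14 hours 35 minutes → arrive 11:07 UTC on May 23.
Flight 1 lands earlier by 13 hours 13 minutes.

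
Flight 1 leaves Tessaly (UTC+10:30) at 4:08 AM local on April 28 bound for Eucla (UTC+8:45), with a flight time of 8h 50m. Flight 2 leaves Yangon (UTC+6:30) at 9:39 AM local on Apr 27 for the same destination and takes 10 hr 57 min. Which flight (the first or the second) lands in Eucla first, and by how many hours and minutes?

Flight 1 in UTC: 4:08 AM − 10:30 = 5:38 PM on Apr 27.
+8 hours 50 minutes → arrive 2:28 AM UTC on Apr 28.
Flight 2 in UTC: 9:39 AM − 6:30 = 3:09 AM on Apr 27.
+10 hours 57 minutes → arrive 2:06 PM UTC on Apr 27.
Flight 2 lands earlier by 12 hours 22 minutes.

the second, by 12 hours 22 minutes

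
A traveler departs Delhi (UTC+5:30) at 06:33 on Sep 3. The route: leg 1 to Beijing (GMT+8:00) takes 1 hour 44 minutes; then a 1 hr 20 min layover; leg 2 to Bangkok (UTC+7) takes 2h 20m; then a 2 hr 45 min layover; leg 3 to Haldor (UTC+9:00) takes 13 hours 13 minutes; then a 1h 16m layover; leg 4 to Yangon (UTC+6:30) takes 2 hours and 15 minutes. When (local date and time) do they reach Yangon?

Convert departure to UTC: 06:33 − 5:30 = 01:03 UTC on Sep 3.
Add 1 hour and 44 minutes leg 1 → 02:47 UTC.
Add 1 hour 20 minutes layover in Beijing → 04:07 UTC.
Add 2 hours 20 minutes leg 2 → 06:27 UTC.
Add 2 hours and 45 minutes layover in Bangkok → 09:12 UTC.
Add 13 hours and 13 minutes leg 3 → 22:25 UTC.
Add 1 hour and 16 minutes layover in Haldor → 23:41 UTC.
Add 2 hours and 15 minutes leg 4 → 01:56 UTC (Sep 4).
Yangon is UTC+6:30, so local arrival = 01:56 + 6:30 = 08:26 on Sep 4.

08:26 on Sep 4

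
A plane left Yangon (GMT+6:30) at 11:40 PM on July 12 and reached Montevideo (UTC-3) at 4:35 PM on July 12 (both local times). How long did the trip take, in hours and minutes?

2 hours 25 minutes

Departure in UTC: 11:40 PM − 6:30 = 5:10 PM on Jul 12.
Arrival in UTC: 4:35 PM + 3:00 = 7:35 PM on Jul 12.
Elapsed = 7:35 PM − 5:10 PM = 2 hours 25 minutes.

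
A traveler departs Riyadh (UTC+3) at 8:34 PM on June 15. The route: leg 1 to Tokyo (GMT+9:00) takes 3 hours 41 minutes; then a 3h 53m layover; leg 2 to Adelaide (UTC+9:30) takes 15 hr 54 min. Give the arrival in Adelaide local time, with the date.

2:32 AM on June 17

Convert departure to UTC: 8:34 PM − 3:00 = 5:34 PM UTC on Jun 15.
Add 3 hours 41 minutes leg 1 → 9:15 PM UTC.
Add 3 hours 53 minutes layover in Tokyo → 1:08 AM UTC (Jun 16).
Add 15 hours 54 minutes leg 2 → 5:02 PM UTC.
Adelaide is UTC+9:30, so local arrival = 5:02 PM + 9:30 = 2:32 AM on Jun 17.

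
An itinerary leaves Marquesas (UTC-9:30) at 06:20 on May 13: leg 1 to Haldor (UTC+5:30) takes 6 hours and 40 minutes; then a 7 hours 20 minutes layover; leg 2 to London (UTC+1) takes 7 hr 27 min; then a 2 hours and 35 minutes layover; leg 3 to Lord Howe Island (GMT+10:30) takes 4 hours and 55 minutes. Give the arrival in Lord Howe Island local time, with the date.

07:17 on May 15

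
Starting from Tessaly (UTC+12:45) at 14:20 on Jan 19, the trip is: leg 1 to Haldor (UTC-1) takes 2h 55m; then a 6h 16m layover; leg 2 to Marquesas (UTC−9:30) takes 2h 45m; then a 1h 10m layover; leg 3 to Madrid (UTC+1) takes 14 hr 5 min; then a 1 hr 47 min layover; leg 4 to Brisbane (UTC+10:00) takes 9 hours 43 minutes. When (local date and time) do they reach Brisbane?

02:16 on Jan 21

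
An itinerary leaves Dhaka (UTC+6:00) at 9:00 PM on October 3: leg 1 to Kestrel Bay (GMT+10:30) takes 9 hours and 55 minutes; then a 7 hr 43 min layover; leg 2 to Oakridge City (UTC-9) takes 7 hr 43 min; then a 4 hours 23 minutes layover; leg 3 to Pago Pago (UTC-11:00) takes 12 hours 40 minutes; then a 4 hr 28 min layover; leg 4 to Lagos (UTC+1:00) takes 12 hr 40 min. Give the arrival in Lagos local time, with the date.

3:32 AM on October 6

Convert departure to UTC: 9:00 PM − 6:00 = 3:00 PM UTC on Oct 3.
Add 9 hours and 55 minutes leg 1 → 12:55 AM UTC (Oct 4).
Add 7 hours 43 minutes layover in Kestrel Bay → 8:38 AM UTC.
Add 7 hours and 43 minutes leg 2 → 4:21 PM UTC.
Add 4 hours and 23 minutes layover in Oakridge City → 8:44 PM UTC.
Add 12 hours 40 minutes leg 3 → 9:24 AM UTC (Oct 5).
Add 4 hours 28 minutes layover in Pago Pago → 1:52 PM UTC.
Add 12 hours and 40 minutes leg 4 → 2:32 AM UTC (Oct 6).
Lagos is UTC+1:00, so local arrival = 2:32 AM + 1:00 = 3:32 AM on Oct 6.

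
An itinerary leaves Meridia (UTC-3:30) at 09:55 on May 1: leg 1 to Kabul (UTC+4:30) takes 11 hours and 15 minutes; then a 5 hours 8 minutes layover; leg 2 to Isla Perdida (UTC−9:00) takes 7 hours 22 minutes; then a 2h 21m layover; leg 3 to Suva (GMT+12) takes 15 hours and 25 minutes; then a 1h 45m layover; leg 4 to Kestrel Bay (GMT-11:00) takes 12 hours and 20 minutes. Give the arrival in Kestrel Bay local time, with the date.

10:01 on May 3

Convert departure to UTC: 09:55 + 3:30 = 13:25 UTC on May 1.
Add 11 hours 15 minutes leg 1 → 00:40 UTC (May 2).
Add 5 hours and 8 minutes layover in Kabul → 05:48 UTC.
Add 7 hours and 22 minutes leg 2 → 13:10 UTC.
Add 2 hours 21 minutes layover in Isla Perdida → 15:31 UTC.
Add 15 hours 25 minutes leg 3 → 06:56 UTC (May 3).
Add 1 hour and 45 minutes layover in Suva → 08:41 UTC.
Add 12 hours 20 minutes leg 4 → 21:01 UTC.
Kestrel Bay is UTC−11:00, so local arrival = 21:01 − 11:00 = 10:01 on May 3.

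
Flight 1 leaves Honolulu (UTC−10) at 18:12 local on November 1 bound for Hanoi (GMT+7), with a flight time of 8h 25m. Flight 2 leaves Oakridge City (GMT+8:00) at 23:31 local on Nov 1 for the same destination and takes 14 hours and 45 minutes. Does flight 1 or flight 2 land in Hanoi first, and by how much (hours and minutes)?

Flight 1 in UTC: 18:12 + 10:00 = 04:12 on Nov 2.
+8 hours 25 minutes → arrive 12:37 UTC on Nov 2.
Flight 2 in UTC: 23:31 − 8:00 = 15:31 on Nov 1.
+14 hours 45 minutes → arrive 06:16 UTC on Nov 2.
Flight 2 lands earlier by 6 hours 21 minutes.

the second, by 6 hours 21 minutes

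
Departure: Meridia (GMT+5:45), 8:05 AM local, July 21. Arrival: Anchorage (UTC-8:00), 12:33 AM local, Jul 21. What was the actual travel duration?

Departure in UTC: 8:05 AM − 5:45 = 2:20 AM on Jul 21.
Arrival in UTC: 12:33 AM + 8:00 = 8:33 AM on Jul 21.
Elapsed = 8:33 AM − 2:20 AM = 6 hours 13 minutes.

6 hours 13 minutes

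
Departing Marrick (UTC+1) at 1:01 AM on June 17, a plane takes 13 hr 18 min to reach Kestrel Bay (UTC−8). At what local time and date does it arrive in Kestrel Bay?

5:19 AM on June 17

Convert departure to UTC: 1:01 AM − 1:00 = 12:01 AM UTC on Jun 17.
Add 13 hours and 18 minutes travel time → 1:19 PM UTC.
Kestrel Bay is UTC−8:00, so local arrival = 1:19 PM − 8:00 = 5:19 AM on Jun 17.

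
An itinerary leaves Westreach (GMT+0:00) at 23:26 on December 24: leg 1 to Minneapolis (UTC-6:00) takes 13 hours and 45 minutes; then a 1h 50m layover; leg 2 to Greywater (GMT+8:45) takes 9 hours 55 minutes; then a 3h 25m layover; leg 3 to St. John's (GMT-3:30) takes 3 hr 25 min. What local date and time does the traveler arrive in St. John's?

Westreach is at UTC+0, so departure is already 23:26 UTC on Dec 24.
Add 13 hours 45 minutes leg 1 → 13:11 UTC (Dec 25).
Add 1 hour 50 minutes layover in Minneapolis → 15:01 UTC.
Add 9 hours and 55 minutes leg 2 → 00:56 UTC (Dec 26).
Add 3 hours 25 minutes layover in Greywater → 04:21 UTC.
Add 3 hours 25 minutes leg 3 → 07:46 UTC.
St. John's is UTC−3:30, so local arrival = 07:46 − 3:30 = 04:16 on Dec 26.

04:16 on December 26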